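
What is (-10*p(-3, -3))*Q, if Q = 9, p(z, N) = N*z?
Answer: -810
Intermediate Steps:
(-10*p(-3, -3))*Q = -(-30)*(-3)*9 = -10*9*9 = -90*9 = -810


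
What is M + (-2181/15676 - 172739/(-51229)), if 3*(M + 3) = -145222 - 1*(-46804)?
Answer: -26345189837321/803065804 ≈ -32806.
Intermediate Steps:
M = -32809 (M = -3 + (-145222 - 1*(-46804))/3 = -3 + (-145222 + 46804)/3 = -3 + (⅓)*(-98418) = -3 - 32806 = -32809)
M + (-2181/15676 - 172739/(-51229)) = -32809 + (-2181/15676 - 172739/(-51229)) = -32809 + (-2181*1/15676 - 172739*(-1/51229)) = -32809 + (-2181/15676 + 172739/51229) = -32809 + 2596126115/803065804 = -26345189837321/803065804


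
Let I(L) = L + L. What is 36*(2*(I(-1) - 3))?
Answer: -360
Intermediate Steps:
I(L) = 2*L
36*(2*(I(-1) - 3)) = 36*(2*(2*(-1) - 3)) = 36*(2*(-2 - 3)) = 36*(2*(-5)) = 36*(-10) = -360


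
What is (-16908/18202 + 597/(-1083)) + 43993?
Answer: 7606969620/172919 ≈ 43992.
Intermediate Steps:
(-16908/18202 + 597/(-1083)) + 43993 = (-16908*1/18202 + 597*(-1/1083)) + 43993 = (-8454/9101 - 199/361) + 43993 = -255947/172919 + 43993 = 7606969620/172919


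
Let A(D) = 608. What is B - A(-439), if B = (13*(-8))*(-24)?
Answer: 1888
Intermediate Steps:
B = 2496 (B = -104*(-24) = 2496)
B - A(-439) = 2496 - 1*608 = 2496 - 608 = 1888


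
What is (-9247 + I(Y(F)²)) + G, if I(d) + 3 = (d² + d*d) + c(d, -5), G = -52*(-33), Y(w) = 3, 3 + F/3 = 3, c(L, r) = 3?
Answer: -7369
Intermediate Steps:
F = 0 (F = -9 + 3*3 = -9 + 9 = 0)
G = 1716
I(d) = 2*d² (I(d) = -3 + ((d² + d*d) + 3) = -3 + ((d² + d²) + 3) = -3 + (2*d² + 3) = -3 + (3 + 2*d²) = 2*d²)
(-9247 + I(Y(F)²)) + G = (-9247 + 2*(3²)²) + 1716 = (-9247 + 2*9²) + 1716 = (-9247 + 2*81) + 1716 = (-9247 + 162) + 1716 = -9085 + 1716 = -7369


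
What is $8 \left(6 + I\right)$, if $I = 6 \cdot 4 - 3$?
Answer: $216$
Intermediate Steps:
$I = 21$ ($I = 24 - 3 = 21$)
$8 \left(6 + I\right) = 8 \left(6 + 21\right) = 8 \cdot 27 = 216$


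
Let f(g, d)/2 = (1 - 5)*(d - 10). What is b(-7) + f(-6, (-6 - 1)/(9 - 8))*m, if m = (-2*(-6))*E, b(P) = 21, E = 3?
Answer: 4917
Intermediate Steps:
f(g, d) = 80 - 8*d (f(g, d) = 2*((1 - 5)*(d - 10)) = 2*(-4*(-10 + d)) = 2*(40 - 4*d) = 80 - 8*d)
m = 36 (m = -2*(-6)*3 = 12*3 = 36)
b(-7) + f(-6, (-6 - 1)/(9 - 8))*m = 21 + (80 - 8*(-6 - 1)/(9 - 8))*36 = 21 + (80 - (-56)/1)*36 = 21 + (80 - (-56))*36 = 21 + (80 - 8*(-7))*36 = 21 + (80 + 56)*36 = 21 + 136*36 = 21 + 4896 = 4917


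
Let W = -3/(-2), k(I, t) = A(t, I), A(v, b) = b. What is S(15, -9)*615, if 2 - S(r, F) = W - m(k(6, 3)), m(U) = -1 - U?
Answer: -7995/2 ≈ -3997.5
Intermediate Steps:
k(I, t) = I
W = 3/2 (W = -3*(-1/2) = 3/2 ≈ 1.5000)
S(r, F) = -13/2 (S(r, F) = 2 - (3/2 - (-1 - 1*6)) = 2 - (3/2 - (-1 - 6)) = 2 - (3/2 - 1*(-7)) = 2 - (3/2 + 7) = 2 - 1*17/2 = 2 - 17/2 = -13/2)
S(15, -9)*615 = -13/2*615 = -7995/2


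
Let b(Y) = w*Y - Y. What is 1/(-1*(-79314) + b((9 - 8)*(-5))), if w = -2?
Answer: 1/79329 ≈ 1.2606e-5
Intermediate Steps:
b(Y) = -3*Y (b(Y) = -2*Y - Y = -3*Y)
1/(-1*(-79314) + b((9 - 8)*(-5))) = 1/(-1*(-79314) - 3*(9 - 8)*(-5)) = 1/(79314 - 3*(-5)) = 1/(79314 + 15) = 1/79329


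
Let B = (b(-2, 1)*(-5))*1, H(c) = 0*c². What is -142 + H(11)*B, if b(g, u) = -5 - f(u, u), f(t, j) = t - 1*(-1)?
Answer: -142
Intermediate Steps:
f(t, j) = 1 + t (f(t, j) = t + 1 = 1 + t)
H(c) = 0
b(g, u) = -6 - u (b(g, u) = -5 - (1 + u) = -5 + (-1 - u) = -6 - u)
B = 35 (B = ((-6 - 1*1)*(-5))*1 = ((-6 - 1)*(-5))*1 = -7*(-5)*1 = 35*1 = 35)
-142 + H(11)*B = -142 + 0*35 = -142 + 0 = -142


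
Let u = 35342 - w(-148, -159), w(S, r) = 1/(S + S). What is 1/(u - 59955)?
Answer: -296/7285447 ≈ -4.0629e-5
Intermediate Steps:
w(S, r) = 1/(2*S)
u = 10461233/296 (u = 35342 - 1/(2*(-148)) = 35342 - (-1)/(2*148) = 35342 - 1*(-1/296) = 35342 + 1/296 = 10461233/296 ≈ 35342.)
1/(u - 59955) = 1/(10461233/296 - 59955) = 1/(-7285447/296) = -296/7285447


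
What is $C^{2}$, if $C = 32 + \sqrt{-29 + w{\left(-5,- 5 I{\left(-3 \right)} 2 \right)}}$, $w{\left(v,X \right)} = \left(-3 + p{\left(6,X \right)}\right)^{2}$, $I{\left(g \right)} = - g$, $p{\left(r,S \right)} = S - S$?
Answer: $1004 + 128 i \sqrt{5} \approx 1004.0 + 286.22 i$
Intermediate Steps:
$p{\left(r,S \right)} = 0$
$w{\left(v,X \right)} = 9$ ($w{\left(v,X \right)} = \left(-3 + 0\right)^{2} = \left(-3\right)^{2} = 9$)
$C = 32 + 2 i \sqrt{5}$ ($C = 32 + \sqrt{-29 + 9} = 32 + \sqrt{-20} = 32 + 2 i \sqrt{5} \approx 32.0 + 4.4721 i$)
$C^{2} = \left(32 + 2 i \sqrt{5}\right)^{2}$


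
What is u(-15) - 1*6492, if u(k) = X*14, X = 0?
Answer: -6492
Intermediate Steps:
u(k) = 0 (u(k) = 0*14 = 0)
u(-15) - 1*6492 = 0 - 1*6492 = 0 - 6492 = -6492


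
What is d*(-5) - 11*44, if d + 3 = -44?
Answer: -249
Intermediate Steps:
d = -47 (d = -3 - 44 = -47)
d*(-5) - 11*44 = -47*(-5) - 11*44 = 235 - 484 = -249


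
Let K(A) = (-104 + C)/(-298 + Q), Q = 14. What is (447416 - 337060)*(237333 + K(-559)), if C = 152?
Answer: 1859568234636/71 ≈ 2.6191e+10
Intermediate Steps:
K(A) = -12/71 (K(A) = (-104 + 152)/(-298 + 14) = 48/(-284) = 48*(-1/284) = -12/71)
(447416 - 337060)*(237333 + K(-559)) = (447416 - 337060)*(237333 - 12/71) = 110356*(16850631/71) = 1859568234636/71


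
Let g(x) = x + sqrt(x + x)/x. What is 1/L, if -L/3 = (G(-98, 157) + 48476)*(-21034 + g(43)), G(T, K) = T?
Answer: 300871/916605846391818 + sqrt(86)/2749817539175454 ≈ 3.2825e-10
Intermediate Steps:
g(x) = x + sqrt(2)/sqrt(x) (g(x) = x + sqrt(2*x)/x = x + (sqrt(2)*sqrt(x))/x = x + sqrt(2)/sqrt(x))
L = 3046507794 - 145134*sqrt(86)/43 (L = -3*(-98 + 48476)*(-21034 + (43 + sqrt(2)/sqrt(43))) = -145134*(-21034 + (43 + sqrt(2)*(sqrt(43)/43))) = -145134*(-21034 + (43 + sqrt(86)/43)) = -145134*(-20991 + sqrt(86)/43) = -3*(-1015502598 + 48378*sqrt(86)/43) = 3046507794 - 145134*sqrt(86)/43 ≈ 3.0465e+9)
1/L = 1/(3046507794 - 145134*sqrt(86)/43)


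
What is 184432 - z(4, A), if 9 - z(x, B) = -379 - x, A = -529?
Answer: 184040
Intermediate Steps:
z(x, B) = 388 + x (z(x, B) = 9 - (-379 - x) = 9 + (379 + x) = 388 + x)
184432 - z(4, A) = 184432 - (388 + 4) = 184432 - 1*392 = 184432 - 392 = 184040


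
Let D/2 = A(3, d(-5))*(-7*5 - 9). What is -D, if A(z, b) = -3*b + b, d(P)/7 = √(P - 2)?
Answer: -1232*I*√7 ≈ -3259.6*I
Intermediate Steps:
d(P) = 7*√(-2 + P) (d(P) = 7*√(P - 2) = 7*√(-2 + P))
A(z, b) = -2*b
D = 1232*I*√7 (D = 2*((-14*√(-2 - 5))*(-7*5 - 9)) = 2*((-14*√(-7))*(-35 - 9)) = 2*(-14*I*√7*(-44)) = 2*(616*I*√7) = 1232*I*√7 ≈ 3259.6*I)
-D = -1232*I*√7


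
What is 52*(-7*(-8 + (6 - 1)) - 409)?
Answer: -20176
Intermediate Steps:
52*(-7*(-8 + (6 - 1)) - 409) = 52*(-7*(-8 + 5) - 409) = 52*(-7*(-3) - 409) = 52*(21 - 409) = 52*(-388) = -20176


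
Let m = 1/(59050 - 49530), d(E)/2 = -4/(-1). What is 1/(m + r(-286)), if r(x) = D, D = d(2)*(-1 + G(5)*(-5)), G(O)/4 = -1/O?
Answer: 9520/228481 ≈ 0.041667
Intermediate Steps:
G(O) = -4/O (G(O) = 4*(-1/O) = -4/O)
d(E) = 8 (d(E) = 2*(-4/(-1)) = 2*(-4*(-1)) = 2*4 = 8)
D = 24 (D = 8*(-1 - 4/5*(-5)) = 8*(-1 + 4) = 8*3 = 24)
m = 1/9520 ≈ 0.00010504
r(x) = 24
1/(m + r(-286)) = 1/(1/9520 + 24) = 1/(228481/9520) = 9520/228481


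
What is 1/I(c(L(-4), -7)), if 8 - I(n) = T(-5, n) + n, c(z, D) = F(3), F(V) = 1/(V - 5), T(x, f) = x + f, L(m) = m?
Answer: 1/14 ≈ 0.071429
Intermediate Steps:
T(x, f) = f + x
F(V) = 1/(-5 + V)
c(z, D) = -½ (c(z, D) = 1/(-5 + 3) = 1/(-2) = -½)
I(n) = 13 - 2*n (I(n) = 8 - ((n - 5) + n) = 8 - ((-5 + n) + n) = 8 - (-5 + 2*n) = 8 + (5 - 2*n) = 13 - 2*n)
1/I(c(L(-4), -7)) = 1/(13 - 2*(-½)) = 1/(13 + 1) = 1/14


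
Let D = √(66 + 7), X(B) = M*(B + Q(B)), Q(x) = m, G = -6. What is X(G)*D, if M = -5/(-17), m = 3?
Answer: -15*√73/17 ≈ -7.5388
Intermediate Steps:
M = 5/17 (M = -5*(-1/17) = 5/17 ≈ 0.29412)
Q(x) = 3
X(B) = 15/17 + 5*B/17 (X(B) = 5*(B + 3)/17 = 5*(3 + B)/17 = 15/17 + 5*B/17)
D = √73 ≈ 8.5440
X(G)*D = (15/17 + (5/17)*(-6))*√73 = (15/17 - 30/17)*√73 = -15*√73/17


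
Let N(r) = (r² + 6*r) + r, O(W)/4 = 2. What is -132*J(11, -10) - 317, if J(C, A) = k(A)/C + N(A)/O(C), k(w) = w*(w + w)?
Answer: -3212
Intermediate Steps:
O(W) = 8 (O(W) = 4*2 = 8)
k(w) = 2*w² (k(w) = w*(2*w) = 2*w²)
N(r) = r² + 7*r
J(C, A) = 2*A²/C + A*(7 + A)/8 (J(C, A) = (2*A²)/C + (A*(7 + A))/8 = 2*A²/C + (A*(7 + A))*(⅛) = 2*A²/C + A*(7 + A)/8)
-132*J(11, -10) - 317 = -33*(-10)*(16*(-10) + 11*(7 - 10))/(2*11) - 317 = -33*(-10)*(-160 + 11*(-3))/(2*11) - 317 = -33*(-10)*(-160 - 33)/(2*11) - 317 = -33*(-10)*(-193)/(2*11) - 317 = -132*965/44 - 317 = -2895 - 317 = -3212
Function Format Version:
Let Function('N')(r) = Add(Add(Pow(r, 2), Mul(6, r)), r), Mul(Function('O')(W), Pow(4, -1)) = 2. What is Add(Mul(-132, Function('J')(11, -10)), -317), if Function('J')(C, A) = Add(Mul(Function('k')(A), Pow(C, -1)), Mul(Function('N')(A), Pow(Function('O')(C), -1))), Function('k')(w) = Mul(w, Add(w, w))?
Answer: -3212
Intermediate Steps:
Function('O')(W) = 8 (Function('O')(W) = Mul(4, 2) = 8)
Function('k')(w) = Mul(2, Pow(w, 2)) (Function('k')(w) = Mul(w, Mul(2, w)) = Mul(2, Pow(w, 2)))
Function('N')(r) = Add(Pow(r, 2), Mul(7, r))
Function('J')(C, A) = Add(Mul(2, Pow(A, 2), Pow(C, -1)), Mul(Rational(1, 8), A, Add(7, A))) (Function('J')(C, A) = Add(Mul(Mul(2, Pow(A, 2)), Pow(C, -1)), Mul(Mul(A, Add(7, A)), Pow(8, -1))) = Add(Mul(2, Pow(A, 2), Pow(C, -1)), Mul(Mul(A, Add(7, A)), Rational(1, 8))) = Add(Mul(2, Pow(A, 2), Pow(C, -1)), Mul(Rational(1, 8), A, Add(7, A))))
Add(Mul(-132, Function('J')(11, -10)), -317) = Add(Mul(-132, Mul(Rational(1, 8), -10, Pow(11, -1), Add(Mul(16, -10), Mul(11, Add(7, -10))))), -317) = Add(Mul(-132, Mul(Rational(1, 8), -10, Rational(1, 11), Add(-160, Mul(11, -3)))), -317) = Add(Mul(-132, Mul(Rational(1, 8), -10, Rational(1, 11), Add(-160, -33))), -317) = Add(Mul(-132, Mul(Rational(1, 8), -10, Rational(1, 11), -193)), -317) = Add(Mul(-132, Rational(965, 44)), -317) = Add(-2895, -317) = -3212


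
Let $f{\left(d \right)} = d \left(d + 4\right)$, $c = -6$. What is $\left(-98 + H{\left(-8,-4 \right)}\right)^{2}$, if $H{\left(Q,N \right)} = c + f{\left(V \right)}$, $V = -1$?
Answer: $11449$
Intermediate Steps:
$f{\left(d \right)} = d \left(4 + d\right)$
$H{\left(Q,N \right)} = -9$ ($H{\left(Q,N \right)} = -6 - \left(4 - 1\right) = -6 - 3 = -9$)
$\left(-98 + H{\left(-8,-4 \right)}\right)^{2} = \left(-98 - 9\right)^{2} = \left(-107\right)^{2} = 11449$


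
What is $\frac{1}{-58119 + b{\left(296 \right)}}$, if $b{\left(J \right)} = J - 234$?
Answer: $- \frac{1}{58057} \approx -1.7224 \cdot 10^{-5}$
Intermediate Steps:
$b{\left(J \right)} = -234 + J$
$\frac{1}{-58119 + b{\left(296 \right)}} = \frac{1}{-58119 + \left(-234 + 296\right)} = \frac{1}{-58119 + 62} = \frac{1}{-58057} = - \frac{1}{58057}$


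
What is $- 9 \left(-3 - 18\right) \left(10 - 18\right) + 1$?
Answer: $-1511$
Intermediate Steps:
$- 9 \left(-3 - 18\right) \left(10 - 18\right) + 1 = - 9 \left(-3 - 18\right) \left(-8\right) + 1 = - 9 \left(\left(-21\right) \left(-8\right)\right) + 1 = \left(-9\right) 168 + 1 = -1512 + 1 = -1511$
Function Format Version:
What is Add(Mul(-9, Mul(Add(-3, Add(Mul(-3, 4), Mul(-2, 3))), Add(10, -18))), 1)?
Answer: -1511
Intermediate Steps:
Add(Mul(-9, Mul(Add(-3, Add(Mul(-3, 4), Mul(-2, 3))), Add(10, -18))), 1) = Add(Mul(-9, Mul(Add(-3, Add(-12, -6)), -8)), 1) = Add(Mul(-9, Mul(Add(-3, -18), -8)), 1) = Add(Mul(-9, Mul(-21, -8)), 1) = Add(Mul(-9, 168), 1) = Add(-1512, 1) = -1511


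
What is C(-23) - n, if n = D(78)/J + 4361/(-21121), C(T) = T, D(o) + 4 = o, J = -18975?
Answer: -9133419496/400770975 ≈ -22.790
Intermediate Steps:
D(o) = -4 + o
n = -84312929/400770975 (n = (-4 + 78)/(-18975) + 4361/(-21121) = 74*(-1/18975) + 4361*(-1/21121) = -74/18975 - 4361/21121 = -84312929/400770975 ≈ -0.21038)
C(-23) - n = -23 - 1*(-84312929/400770975) = -23 + 84312929/400770975 = -9133419496/400770975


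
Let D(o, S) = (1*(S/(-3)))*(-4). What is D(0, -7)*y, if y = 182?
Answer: -5096/3 ≈ -1698.7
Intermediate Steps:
D(o, S) = 4*S/3 (D(o, S) = (1*(S*(-⅓)))*(-4) = (1*(-S/3))*(-4) = -S/3*(-4) = 4*S/3)
D(0, -7)*y = ((4/3)*(-7))*182 = -28/3*182 = -5096/3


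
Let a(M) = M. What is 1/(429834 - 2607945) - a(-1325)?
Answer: 2885997074/2178111 ≈ 1325.0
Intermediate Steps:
1/(429834 - 2607945) - a(-1325) = 1/(429834 - 2607945) - 1*(-1325) = 1/(-2178111) + 1325 = -1/2178111 + 1325 = 2885997074/2178111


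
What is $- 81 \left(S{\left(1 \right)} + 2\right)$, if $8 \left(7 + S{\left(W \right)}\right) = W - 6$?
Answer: $\frac{3645}{8} \approx 455.63$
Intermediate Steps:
$S{\left(W \right)} = - \frac{31}{4} + \frac{W}{8}$ ($S{\left(W \right)} = -7 + \frac{W - 6}{8} = -7 + \frac{-6 + W}{8} = -7 + \left(- \frac{3}{4} + \frac{W}{8}\right) = - \frac{31}{4} + \frac{W}{8}$)
$- 81 \left(S{\left(1 \right)} + 2\right) = - 81 \left(\left(- \frac{31}{4} + \frac{1}{8} \cdot 1\right) + 2\right) = - 81 \left(\left(- \frac{31}{4} + \frac{1}{8}\right) + 2\right) = - 81 \left(- \frac{61}{8} + 2\right) = \left(-81\right) \left(- \frac{45}{8}\right) = \frac{3645}{8}$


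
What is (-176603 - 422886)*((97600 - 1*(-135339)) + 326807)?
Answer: -335561569794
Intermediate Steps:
(-176603 - 422886)*((97600 - 1*(-135339)) + 326807) = -599489*((97600 + 135339) + 326807) = -599489*(232939 + 326807) = -599489*559746 = -335561569794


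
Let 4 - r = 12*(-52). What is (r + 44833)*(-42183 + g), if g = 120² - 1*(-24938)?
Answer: -129336545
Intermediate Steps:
r = 628 (r = 4 - 12*(-52) = 4 - 1*(-624) = 4 + 624 = 628)
g = 39338 (g = 14400 + 24938 = 39338)
(r + 44833)*(-42183 + g) = (628 + 44833)*(-42183 + 39338) = 45461*(-2845) = -129336545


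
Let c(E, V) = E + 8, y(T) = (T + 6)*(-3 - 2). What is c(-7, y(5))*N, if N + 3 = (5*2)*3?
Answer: 27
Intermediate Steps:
y(T) = -30 - 5*T (y(T) = (6 + T)*(-5) = -30 - 5*T)
c(E, V) = 8 + E
N = 27 (N = -3 + (5*2)*3 = -3 + 10*3 = -3 + 30 = 27)
c(-7, y(5))*N = (8 - 7)*27 = 1*27 = 27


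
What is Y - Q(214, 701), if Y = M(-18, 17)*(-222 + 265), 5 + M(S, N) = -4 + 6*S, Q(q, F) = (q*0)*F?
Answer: -5031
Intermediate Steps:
Q(q, F) = 0 (Q(q, F) = 0*F = 0)
M(S, N) = -9 + 6*S (M(S, N) = -5 + (-4 + 6*S) = -9 + 6*S)
Y = -5031 (Y = (-9 + 6*(-18))*(-222 + 265) = (-9 - 108)*43 = -117*43 = -5031)
Y - Q(214, 701) = -5031 - 1*0 = -5031 + 0 = -5031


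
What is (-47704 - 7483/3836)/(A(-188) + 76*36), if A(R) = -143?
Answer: -26142861/1420964 ≈ -18.398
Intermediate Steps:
(-47704 - 7483/3836)/(A(-188) + 76*36) = (-47704 - 7483/3836)/(-143 + 76*36) = (-47704 - 7483*1/3836)/(-143 + 2736) = (-47704 - 1069/548)/2593 = -26142861/548*1/2593 = -26142861/1420964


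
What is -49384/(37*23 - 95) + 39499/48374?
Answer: -589760093/9142686 ≈ -64.506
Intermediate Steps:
-49384/(37*23 - 95) + 39499/48374 = -49384/(851 - 95) + 39499*(1/48374) = -49384/756 + 39499/48374 = -49384*1/756 + 39499/48374 = -12346/189 + 39499/48374 = -589760093/9142686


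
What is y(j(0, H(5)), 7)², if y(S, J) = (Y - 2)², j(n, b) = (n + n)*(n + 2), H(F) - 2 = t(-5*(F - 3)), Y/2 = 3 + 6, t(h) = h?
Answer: 65536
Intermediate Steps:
Y = 18 (Y = 2*(3 + 6) = 2*9 = 18)
H(F) = 17 - 5*F (H(F) = 2 - 5*(F - 3) = 2 - 5*(-3 + F) = 2 + (15 - 5*F) = 17 - 5*F)
j(n, b) = 2*n*(2 + n) (j(n, b) = (2*n)*(2 + n) = 2*n*(2 + n))
y(S, J) = 256 (y(S, J) = (18 - 2)² = 16² = 256)
y(j(0, H(5)), 7)² = 256² = 65536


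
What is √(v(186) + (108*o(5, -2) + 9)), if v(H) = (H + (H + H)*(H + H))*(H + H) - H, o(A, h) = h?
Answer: √51547647 ≈ 7179.7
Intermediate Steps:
v(H) = -H + 2*H*(H + 4*H²) (v(H) = (H + (2*H)*(2*H))*(2*H) - H = (H + 4*H²)*(2*H) - H = 2*H*(H + 4*H²) - H = -H + 2*H*(H + 4*H²))
√(v(186) + (108*o(5, -2) + 9)) = √(186*(-1 + 2*186 + 8*186²) + (108*(-2) + 9)) = √(186*(-1 + 372 + 8*34596) + (-216 + 9)) = √(186*(-1 + 372 + 276768) - 207) = √(186*277139 - 207) = √(51547854 - 207) = √51547647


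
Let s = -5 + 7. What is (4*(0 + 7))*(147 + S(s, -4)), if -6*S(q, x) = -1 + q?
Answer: 12334/3 ≈ 4111.3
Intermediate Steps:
s = 2
S(q, x) = 1/6 - q/6 (S(q, x) = -(-1 + q)/6 = 1/6 - q/6)
(4*(0 + 7))*(147 + S(s, -4)) = (4*(0 + 7))*(147 + (1/6 - 1/6*2)) = (4*7)*(147 + (1/6 - 1/3)) = 28*(147 - 1/6) = 28*(881/6) = 12334/3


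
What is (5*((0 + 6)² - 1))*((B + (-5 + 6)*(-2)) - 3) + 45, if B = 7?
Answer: 395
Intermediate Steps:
(5*((0 + 6)² - 1))*((B + (-5 + 6)*(-2)) - 3) + 45 = (5*((0 + 6)² - 1))*((7 + (-5 + 6)*(-2)) - 3) + 45 = (5*(6² - 1))*((7 + 1*(-2)) - 3) + 45 = (5*(36 - 1))*((7 - 2) - 3) + 45 = (5*35)*(5 - 3) + 45 = 175*2 + 45 = 350 + 45 = 395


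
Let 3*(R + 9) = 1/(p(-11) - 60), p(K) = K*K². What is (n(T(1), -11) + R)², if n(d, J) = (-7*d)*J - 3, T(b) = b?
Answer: 73573307536/17413929 ≈ 4225.0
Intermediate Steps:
p(K) = K³
n(d, J) = -3 - 7*J*d (n(d, J) = -7*J*d - 3 = -3 - 7*J*d)
R = -37558/4173 (R = -9 + 1/(3*((-11)³ - 60)) = -9 + 1/(3*(-1331 - 60)) = -9 + (⅓)/(-1391) = -9 + (⅓)*(-1/1391) = -9 - 1/4173 = -37558/4173 ≈ -9.0002)
(n(T(1), -11) + R)² = ((-3 - 7*(-11)*1) - 37558/4173)² = ((-3 + 77) - 37558/4173)² = (74 - 37558/4173)² = (271244/4173)² = 73573307536/17413929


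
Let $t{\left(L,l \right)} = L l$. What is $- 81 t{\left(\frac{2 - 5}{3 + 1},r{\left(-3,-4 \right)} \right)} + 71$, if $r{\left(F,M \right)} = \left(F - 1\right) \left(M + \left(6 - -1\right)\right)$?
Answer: $-658$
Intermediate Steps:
$r{\left(F,M \right)} = \left(-1 + F\right) \left(7 + M\right)$ ($r{\left(F,M \right)} = \left(-1 + F\right) \left(M + \left(6 + 1\right)\right) = \left(-1 + F\right) \left(M + 7\right) = \left(-1 + F\right) \left(7 + M\right)$)
$- 81 t{\left(\frac{2 - 5}{3 + 1},r{\left(-3,-4 \right)} \right)} + 71 = - 81 \frac{2 - 5}{3 + 1} \left(-7 - -4 + 7 \left(-3\right) - -12\right) + 71 = - 81 - \frac{3}{4} \left(-7 + 4 - 21 + 12\right) + 71 = - 81 \left(-3\right) \frac{1}{4} \left(-12\right) + 71 = - 81 \left(\left(- \frac{3}{4}\right) \left(-12\right)\right) + 71 = \left(-81\right) 9 + 71 = -729 + 71 = -658$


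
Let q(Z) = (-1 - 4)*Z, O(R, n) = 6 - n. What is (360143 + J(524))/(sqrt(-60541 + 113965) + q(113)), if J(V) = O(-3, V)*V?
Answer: -50121715/265801 - 1064532*sqrt(371)/265801 ≈ -265.71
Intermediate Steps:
q(Z) = -5*Z
J(V) = V*(6 - V) (J(V) = (6 - V)*V = V*(6 - V))
(360143 + J(524))/(sqrt(-60541 + 113965) + q(113)) = (360143 + 524*(6 - 1*524))/(sqrt(-60541 + 113965) - 5*113) = (360143 + 524*(6 - 524))/(sqrt(53424) - 565) = (360143 + 524*(-518))/(12*sqrt(371) - 565) = (360143 - 271432)/(-565 + 12*sqrt(371)) = 88711/(-565 + 12*sqrt(371))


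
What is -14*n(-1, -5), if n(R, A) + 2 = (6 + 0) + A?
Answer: 14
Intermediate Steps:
n(R, A) = 4 + A (n(R, A) = -2 + ((6 + 0) + A) = -2 + (6 + A) = 4 + A)
-14*n(-1, -5) = -14*(4 - 5) = -14*(-1) = 14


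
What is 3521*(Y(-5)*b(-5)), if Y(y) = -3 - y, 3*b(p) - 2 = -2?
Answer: 0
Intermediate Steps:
b(p) = 0 (b(p) = ⅔ + (⅓)*(-2) = ⅔ - ⅔ = 0)
3521*(Y(-5)*b(-5)) = 3521*((-3 - 1*(-5))*0) = 3521*((-3 + 5)*0) = 3521*(2*0) = 3521*0 = 0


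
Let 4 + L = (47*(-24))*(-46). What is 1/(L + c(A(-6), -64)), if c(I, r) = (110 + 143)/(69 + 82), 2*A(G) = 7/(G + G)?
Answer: 151/7834737 ≈ 1.9273e-5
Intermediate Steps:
A(G) = 7/(4*G) (A(G) = (7/(G + G))/2 = (7/((2*G)))/2 = (7*(1/(2*G)))/2 = (7/(2*G))/2 = 7/(4*G))
c(I, r) = 253/151
L = 51884 (L = -4 + (47*(-24))*(-46) = -4 - 1128*(-46) = -4 + 51888 = 51884)
1/(L + c(A(-6), -64)) = 1/(51884 + 253/151) = 1/(7834737/151) = 151/7834737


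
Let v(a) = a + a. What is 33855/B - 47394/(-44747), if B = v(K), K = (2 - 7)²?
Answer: 303455877/447470 ≈ 678.16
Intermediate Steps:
K = 25 (K = (-5)² = 25)
v(a) = 2*a
B = 50 (B = 2*25 = 50)
33855/B - 47394/(-44747) = 33855/50 - 47394/(-44747) = 33855*(1/50) - 47394*(-1/44747) = 6771/10 + 47394/44747 = 303455877/447470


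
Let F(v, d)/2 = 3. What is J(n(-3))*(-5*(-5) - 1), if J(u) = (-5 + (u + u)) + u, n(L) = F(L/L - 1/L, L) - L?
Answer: 528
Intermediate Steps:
F(v, d) = 6 (F(v, d) = 2*3 = 6)
n(L) = 6 - L
J(u) = -5 + 3*u (J(u) = (-5 + 2*u) + u = -5 + 3*u)
J(n(-3))*(-5*(-5) - 1) = (-5 + 3*(6 - 1*(-3)))*(-5*(-5) - 1) = (-5 + 3*(6 + 3))*(25 - 1) = (-5 + 3*9)*24 = (-5 + 27)*24 = 22*24 = 528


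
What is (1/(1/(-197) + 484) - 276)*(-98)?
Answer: 368418050/13621 ≈ 27048.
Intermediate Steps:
(1/(1/(-197) + 484) - 276)*(-98) = (1/(-1/197 + 484) - 276)*(-98) = (1/(95347/197) - 276)*(-98) = (197/95347 - 276)*(-98) = -26315575/95347*(-98) = 368418050/13621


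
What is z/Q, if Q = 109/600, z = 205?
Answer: 123000/109 ≈ 1128.4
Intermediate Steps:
Q = 109/600 (Q = 109*(1/600) = 109/600 ≈ 0.18167)
z/Q = 205/(109/600) = 205*(600/109) = 123000/109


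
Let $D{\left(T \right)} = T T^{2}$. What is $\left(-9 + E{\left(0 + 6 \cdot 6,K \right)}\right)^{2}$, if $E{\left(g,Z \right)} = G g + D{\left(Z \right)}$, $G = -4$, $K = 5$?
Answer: $784$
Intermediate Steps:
$D{\left(T \right)} = T^{3}$
$E{\left(g,Z \right)} = Z^{3} - 4 g$ ($E{\left(g,Z \right)} = - 4 g + Z^{3} = Z^{3} - 4 g$)
$\left(-9 + E{\left(0 + 6 \cdot 6,K \right)}\right)^{2} = \left(-9 + \left(5^{3} - 4 \left(0 + 6 \cdot 6\right)\right)\right)^{2} = \left(-9 + \left(125 - 4 \left(0 + 36\right)\right)\right)^{2} = \left(-9 + \left(125 - 144\right)\right)^{2} = \left(-9 - 19\right)^{2} = \left(-28\right)^{2} = 784$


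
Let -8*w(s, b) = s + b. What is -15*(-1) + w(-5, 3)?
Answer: 61/4 ≈ 15.250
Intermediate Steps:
w(s, b) = -b/8 - s/8 (w(s, b) = -(s + b)/8 = -(b + s)/8 = -b/8 - s/8)
-15*(-1) + w(-5, 3) = -15*(-1) + (-1/8*3 - 1/8*(-5)) = 15 + (-3/8 + 5/8) = 15 + 1/4 = 61/4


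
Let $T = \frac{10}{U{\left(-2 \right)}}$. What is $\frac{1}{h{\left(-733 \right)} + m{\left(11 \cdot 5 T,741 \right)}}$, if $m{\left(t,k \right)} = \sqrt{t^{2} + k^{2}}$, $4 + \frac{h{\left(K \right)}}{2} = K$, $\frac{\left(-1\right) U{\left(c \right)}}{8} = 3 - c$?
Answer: $- \frac{23584}{25974495} - \frac{4 \sqrt{8788321}}{25974495} \approx -0.0013645$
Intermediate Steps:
$U{\left(c \right)} = -24 + 8 c$ ($U{\left(c \right)} = - 8 \left(3 - c\right) = -24 + 8 c$)
$h{\left(K \right)} = -8 + 2 K$
$T = - \frac{1}{4}$ ($T = \frac{10}{-24 + 8 \left(-2\right)} = \frac{10}{-24 - 16} = \frac{10}{-40} = 10 \left(- \frac{1}{40}\right) = - \frac{1}{4} \approx -0.25$)
$m{\left(t,k \right)} = \sqrt{k^{2} + t^{2}}$
$\frac{1}{h{\left(-733 \right)} + m{\left(11 \cdot 5 T,741 \right)}} = \frac{1}{\left(-8 + 2 \left(-733\right)\right) + \sqrt{741^{2} + \left(11 \cdot 5 \left(- \frac{1}{4}\right)\right)^{2}}} = \frac{1}{\left(-8 - 1466\right) + \sqrt{549081 + \left(55 \left(- \frac{1}{4}\right)\right)^{2}}} = \frac{1}{-1474 + \sqrt{549081 + \left(- \frac{55}{4}\right)^{2}}} = \frac{1}{-1474 + \sqrt{549081 + \frac{3025}{16}}} = \frac{1}{-1474 + \sqrt{\frac{8788321}{16}}} = \frac{1}{-1474 + \frac{\sqrt{8788321}}{4}}$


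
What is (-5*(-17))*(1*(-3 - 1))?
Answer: -340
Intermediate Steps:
(-5*(-17))*(1*(-3 - 1)) = 85*(1*(-4)) = 85*(-4) = -340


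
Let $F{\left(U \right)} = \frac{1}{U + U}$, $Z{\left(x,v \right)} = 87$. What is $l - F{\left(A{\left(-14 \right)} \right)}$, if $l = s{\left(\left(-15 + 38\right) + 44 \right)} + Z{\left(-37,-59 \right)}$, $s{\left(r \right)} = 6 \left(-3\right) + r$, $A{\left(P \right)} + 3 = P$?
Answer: $\frac{4625}{34} \approx 136.03$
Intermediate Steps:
$A{\left(P \right)} = -3 + P$
$s{\left(r \right)} = -18 + r$
$F{\left(U \right)} = \frac{1}{2 U}$
$l = 136$ ($l = \left(-18 + \left(\left(-15 + 38\right) + 44\right)\right) + 87 = \left(-18 + \left(23 + 44\right)\right) + 87 = \left(-18 + 67\right) + 87 = 49 + 87 = 136$)
$l - F{\left(A{\left(-14 \right)} \right)} = 136 - \frac{1}{2 \left(-3 - 14\right)} = 136 - \frac{1}{2 \left(-17\right)} = 136 - \frac{1}{2} \left(- \frac{1}{17}\right) = 136 - - \frac{1}{34} = 136 + \frac{1}{34} = \frac{4625}{34}$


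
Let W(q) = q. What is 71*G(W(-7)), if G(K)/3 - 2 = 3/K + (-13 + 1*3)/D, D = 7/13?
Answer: -3621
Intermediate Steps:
D = 7/13 (D = 7*(1/13) = 7/13 ≈ 0.53846)
G(K) = -348/7 + 9/K (G(K) = 6 + 3*(3/K + (-13 + 1*3)/(7/13)) = 6 + 3*(3/K + (-13 + 3)*(13/7)) = 6 + 3*(3/K - 10*13/7) = 6 + 3*(3/K - 130/7) = 6 + 3*(-130/7 + 3/K) = 6 + (-390/7 + 9/K) = -348/7 + 9/K)
71*G(W(-7)) = 71*(-348/7 + 9/(-7)) = 71*(-348/7 + 9*(-⅐)) = 71*(-348/7 - 9/7) = 71*(-51) = -3621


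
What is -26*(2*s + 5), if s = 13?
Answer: -806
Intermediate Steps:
-26*(2*s + 5) = -26*(2*13 + 5) = -26*(26 + 5) = -26*31 = -806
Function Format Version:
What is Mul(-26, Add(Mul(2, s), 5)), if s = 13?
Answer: -806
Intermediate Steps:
Mul(-26, Add(Mul(2, s), 5)) = Mul(-26, Add(Mul(2, 13), 5)) = Mul(-26, Add(26, 5)) = Mul(-26, 31) = -806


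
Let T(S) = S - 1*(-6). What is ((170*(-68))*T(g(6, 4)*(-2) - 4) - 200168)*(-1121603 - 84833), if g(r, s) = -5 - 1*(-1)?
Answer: 380953882848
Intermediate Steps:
g(r, s) = -4 (g(r, s) = -5 + 1 = -4)
T(S) = 6 + S (T(S) = S + 6 = 6 + S)
((170*(-68))*T(g(6, 4)*(-2) - 4) - 200168)*(-1121603 - 84833) = ((170*(-68))*(6 + (-4*(-2) - 4)) - 200168)*(-1121603 - 84833) = (-11560*(6 + (8 - 4)) - 200168)*(-1206436) = (-11560*(6 + 4) - 200168)*(-1206436) = (-11560*10 - 200168)*(-1206436) = (-115600 - 200168)*(-1206436) = -315768*(-1206436) = 380953882848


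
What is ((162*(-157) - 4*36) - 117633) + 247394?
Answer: 104183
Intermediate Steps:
((162*(-157) - 4*36) - 117633) + 247394 = ((-25434 - 144) - 117633) + 247394 = (-25578 - 117633) + 247394 = -143211 + 247394 = 104183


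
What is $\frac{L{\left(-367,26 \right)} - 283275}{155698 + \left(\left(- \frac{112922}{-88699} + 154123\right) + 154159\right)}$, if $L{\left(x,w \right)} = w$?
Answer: $- \frac{25123903051}{41154674942} \approx -0.61048$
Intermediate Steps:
$\frac{L{\left(-367,26 \right)} - 283275}{155698 + \left(\left(- \frac{112922}{-88699} + 154123\right) + 154159\right)} = \frac{26 - 283275}{155698 + \left(\left(- \frac{112922}{-88699} + 154123\right) + 154159\right)} = - \frac{283249}{155698 + \left(\left(\left(-112922\right) \left(- \frac{1}{88699}\right) + 154123\right) + 154159\right)} = - \frac{283249}{155698 + \left(\left(\frac{112922}{88699} + 154123\right) + 154159\right)} = - \frac{283249}{155698 + \left(\frac{13670668899}{88699} + 154159\right)} = - \frac{283249}{155698 + \frac{27344418040}{88699}} = - \frac{283249}{\frac{41154674942}{88699}} = \left(-283249\right) \frac{88699}{41154674942} = - \frac{25123903051}{41154674942}$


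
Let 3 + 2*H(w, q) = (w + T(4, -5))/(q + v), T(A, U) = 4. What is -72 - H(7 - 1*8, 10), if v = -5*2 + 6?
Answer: -283/4 ≈ -70.750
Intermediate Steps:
v = -4 (v = -10 + 6 = -4)
H(w, q) = -3/2 + (4 + w)/(2*(-4 + q)) (H(w, q) = -3/2 + ((w + 4)/(q - 4))/2 = -3/2 + ((4 + w)/(-4 + q))/2 = -3/2 + (4 + w)/(2*(-4 + q)))
-72 - H(7 - 1*8, 10) = -72 - (16 + (7 - 1*8) - 3*10)/(2*(-4 + 10)) = -72 - (16 + (7 - 8) - 30)/(2*6) = -72 - (16 - 1 - 30)/(2*6) = -72 - (-15)/(2*6) = -72 - 1*(-5/4) = -72 + 5/4 = -283/4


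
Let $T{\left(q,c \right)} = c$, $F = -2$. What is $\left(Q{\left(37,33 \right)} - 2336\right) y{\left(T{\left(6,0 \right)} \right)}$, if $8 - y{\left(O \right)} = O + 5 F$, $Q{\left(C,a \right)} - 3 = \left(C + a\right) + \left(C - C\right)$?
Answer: $-40734$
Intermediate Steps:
$Q{\left(C,a \right)} = 3 + C + a$ ($Q{\left(C,a \right)} = 3 + \left(\left(C + a\right) + \left(C - C\right)\right) = 3 + \left(\left(C + a\right) + 0\right) = 3 + \left(C + a\right) = 3 + C + a$)
$y{\left(O \right)} = 18 - O$ ($y{\left(O \right)} = 8 - \left(O + 5 \left(-2\right)\right) = 8 - \left(O - 10\right) = 8 - \left(-10 + O\right) = 18 - O$)
$\left(Q{\left(37,33 \right)} - 2336\right) y{\left(T{\left(6,0 \right)} \right)} = \left(\left(3 + 37 + 33\right) - 2336\right) \left(18 - 0\right) = \left(73 - 2336\right) \left(18 + 0\right) = \left(-2263\right) 18 = -40734$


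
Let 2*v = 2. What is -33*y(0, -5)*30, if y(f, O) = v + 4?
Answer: -4950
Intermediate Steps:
v = 1 (v = (½)*2 = 1)
y(f, O) = 5 (y(f, O) = 1 + 4 = 5)
-33*y(0, -5)*30 = -33*5*30 = -165*30 = -4950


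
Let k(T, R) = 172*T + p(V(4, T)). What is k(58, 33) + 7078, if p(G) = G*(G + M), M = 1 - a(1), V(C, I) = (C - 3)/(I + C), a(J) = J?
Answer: 65555577/3844 ≈ 17054.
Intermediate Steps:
V(C, I) = (-3 + C)/(C + I)
M = 0 (M = 1 - 1*1 = 1 - 1 = 0)
p(G) = G² (p(G) = G*(G + 0) = G*G = G²)
k(T, R) = (4 + T)⁻² + 172*T (k(T, R) = 172*T + ((-3 + 4)/(4 + T))² = 172*T + (1/(4 + T))² = 172*T + (4 + T)⁻² = (4 + T)⁻² + 172*T)
k(58, 33) + 7078 = ((4 + 58)⁻² + 172*58) + 7078 = (62⁻² + 9976) + 7078 = (1/3844 + 9976) + 7078 = 38347745/3844 + 7078 = 65555577/3844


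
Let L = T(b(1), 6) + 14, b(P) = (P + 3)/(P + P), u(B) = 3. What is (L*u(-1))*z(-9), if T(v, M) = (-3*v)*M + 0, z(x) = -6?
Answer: 396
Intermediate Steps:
b(P) = (3 + P)/(2*P) (b(P) = (3 + P)/((2*P)) = (3 + P)*(1/(2*P)) = (3 + P)/(2*P))
T(v, M) = -3*M*v (T(v, M) = -3*M*v + 0 = -3*M*v)
L = -22 (L = -3*6*(1/2)*(3 + 1)/1 + 14 = -3*6*(1/2)*1*4 + 14 = -3*6*2 + 14 = -36 + 14 = -22)
(L*u(-1))*z(-9) = -22*3*(-6) = -66*(-6) = 396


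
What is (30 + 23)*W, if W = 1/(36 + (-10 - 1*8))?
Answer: 53/18 ≈ 2.9444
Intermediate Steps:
W = 1/18 (W = 1/(36 + (-10 - 8)) = 1/(36 - 18) = 1/18 ≈ 0.055556)
(30 + 23)*W = (30 + 23)*(1/18) = 53*(1/18) = 53/18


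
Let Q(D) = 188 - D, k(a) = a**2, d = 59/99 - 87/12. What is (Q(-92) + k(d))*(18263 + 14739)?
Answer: 839103984205/78408 ≈ 1.0702e+7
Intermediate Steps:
d = -2635/396 (d = 59*(1/99) - 87*1/12 = 59/99 - 29/4 = -2635/396 ≈ -6.6540)
(Q(-92) + k(d))*(18263 + 14739) = ((188 - 1*(-92)) + (-2635/396)**2)*(18263 + 14739) = ((188 + 92) + 6943225/156816)*33002 = (280 + 6943225/156816)*33002 = (50851705/156816)*33002 = 839103984205/78408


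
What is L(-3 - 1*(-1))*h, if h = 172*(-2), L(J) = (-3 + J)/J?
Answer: -860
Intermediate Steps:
L(J) = (-3 + J)/J
h = -344
L(-3 - 1*(-1))*h = ((-3 + (-3 - 1*(-1)))/(-3 - 1*(-1)))*(-344) = ((-3 + (-3 + 1))/(-3 + 1))*(-344) = ((-3 - 2)/(-2))*(-344) = -1/2*(-5)*(-344) = (5/2)*(-344) = -860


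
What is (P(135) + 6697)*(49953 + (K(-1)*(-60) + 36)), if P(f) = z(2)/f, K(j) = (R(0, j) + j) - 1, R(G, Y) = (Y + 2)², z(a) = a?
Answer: 5027683417/15 ≈ 3.3518e+8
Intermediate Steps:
R(G, Y) = (2 + Y)²
K(j) = -1 + j + (2 + j)² (K(j) = ((2 + j)² + j) - 1 = (j + (2 + j)²) - 1 = -1 + j + (2 + j)²)
P(f) = 2/f
(P(135) + 6697)*(49953 + (K(-1)*(-60) + 36)) = (2/135 + 6697)*(49953 + ((-1 - 1 + (2 - 1)²)*(-60) + 36)) = (2*(1/135) + 6697)*(49953 + ((-1 - 1 + 1²)*(-60) + 36)) = (2/135 + 6697)*(49953 + ((-1 - 1 + 1)*(-60) + 36)) = 904097*(49953 + (-1*(-60) + 36))/135 = 904097*(49953 + (60 + 36))/135 = 904097*(49953 + 96)/135 = (904097/135)*50049 = 5027683417/15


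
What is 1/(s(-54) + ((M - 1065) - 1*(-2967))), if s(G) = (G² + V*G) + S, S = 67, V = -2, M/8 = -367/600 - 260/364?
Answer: 525/2615756 ≈ 0.00020071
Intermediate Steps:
M = -5569/525 (M = 8*(-367/600 - 260/364) = 8*(-367*1/600 - 260*1/364) = 8*(-367/600 - 5/7) = 8*(-5569/4200) = -5569/525 ≈ -10.608)
s(G) = 67 + G² - 2*G (s(G) = (G² - 2*G) + 67 = 67 + G² - 2*G)
1/(s(-54) + ((M - 1065) - 1*(-2967))) = 1/((67 + (-54)² - 2*(-54)) + ((-5569/525 - 1065) - 1*(-2967))) = 1/((67 + 2916 + 108) + (-564694/525 + 2967)) = 1/(3091 + 992981/525) = 1/(2615756/525) = 525/2615756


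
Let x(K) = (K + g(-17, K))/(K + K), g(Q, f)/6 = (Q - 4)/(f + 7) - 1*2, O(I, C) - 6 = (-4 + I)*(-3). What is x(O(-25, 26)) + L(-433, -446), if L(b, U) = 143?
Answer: 444629/3100 ≈ 143.43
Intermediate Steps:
O(I, C) = 18 - 3*I (O(I, C) = 6 + (-4 + I)*(-3) = 6 + (12 - 3*I) = 18 - 3*I)
g(Q, f) = -12 + 6*(-4 + Q)/(7 + f) (g(Q, f) = 6*((Q - 4)/(f + 7) - 1*2) = 6*((-4 + Q)/(7 + f) - 2) = 6*(-2 + (-4 + Q)/(7 + f)) = -12 + 6*(-4 + Q)/(7 + f))
x(K) = (K + 6*(-35 - 2*K)/(7 + K))/(2*K) (x(K) = (K + 6*(-18 - 17 - 2*K)/(7 + K))/(K + K) = (K + 6*(-35 - 2*K)/(7 + K))/((2*K)) = (K + 6*(-35 - 2*K)/(7 + K))*(1/(2*K)) = (K + 6*(-35 - 2*K)/(7 + K))/(2*K))
x(O(-25, 26)) + L(-433, -446) = (-210 + (18 - 3*(-25))² - 5*(18 - 3*(-25)))/(2*(18 - 3*(-25))*(7 + (18 - 3*(-25)))) + 143 = (-210 + (18 + 75)² - 5*(18 + 75))/(2*(18 + 75)*(7 + (18 + 75))) + 143 = (½)*(-210 + 93² - 5*93)/(93*(7 + 93)) + 143 = (½)*(1/93)*(-210 + 8649 - 465)/100 + 143 = (½)*(1/93)*(1/100)*7974 + 143 = 1329/3100 + 143 = 444629/3100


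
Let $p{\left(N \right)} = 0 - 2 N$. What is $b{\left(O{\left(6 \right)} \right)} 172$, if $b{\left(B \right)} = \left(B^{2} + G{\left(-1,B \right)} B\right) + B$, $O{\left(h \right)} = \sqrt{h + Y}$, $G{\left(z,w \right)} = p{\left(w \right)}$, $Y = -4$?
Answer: $-344 + 172 \sqrt{2} \approx -100.76$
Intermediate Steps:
$p{\left(N \right)} = - 2 N$ ($p{\left(N \right)} = 0 - 2 N = - 2 N$)
$G{\left(z,w \right)} = - 2 w$
$O{\left(h \right)} = \sqrt{-4 + h}$ ($O{\left(h \right)} = \sqrt{h - 4} = \sqrt{-4 + h}$)
$b{\left(B \right)} = B - B^{2}$ ($b{\left(B \right)} = \left(B^{2} + - 2 B B\right) + B = \left(B^{2} - 2 B^{2}\right) + B = - B^{2} + B = B - B^{2}$)
$b{\left(O{\left(6 \right)} \right)} 172 = \sqrt{-4 + 6} \left(1 - \sqrt{-4 + 6}\right) 172 = \sqrt{2} \left(1 - \sqrt{2}\right) 172 = 172 \sqrt{2} \left(1 - \sqrt{2}\right)$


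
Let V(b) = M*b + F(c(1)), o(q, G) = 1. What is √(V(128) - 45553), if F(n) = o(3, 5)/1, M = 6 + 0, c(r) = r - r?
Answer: 12*I*√311 ≈ 211.62*I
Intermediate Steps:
c(r) = 0
M = 6
F(n) = 1 (F(n) = 1/1 = 1*1 = 1)
V(b) = 1 + 6*b (V(b) = 6*b + 1 = 1 + 6*b)
√(V(128) - 45553) = √((1 + 6*128) - 45553) = √((1 + 768) - 45553) = √(769 - 45553) = √(-44784) = 12*I*√311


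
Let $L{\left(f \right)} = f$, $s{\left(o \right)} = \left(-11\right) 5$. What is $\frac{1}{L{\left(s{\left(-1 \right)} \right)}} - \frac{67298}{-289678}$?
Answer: $\frac{1705856}{7966145} \approx 0.21414$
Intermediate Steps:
$s{\left(o \right)} = -55$
$\frac{1}{L{\left(s{\left(-1 \right)} \right)}} - \frac{67298}{-289678} = \frac{1}{-55} - \frac{67298}{-289678} = - \frac{1}{55} - 67298 \left(- \frac{1}{289678}\right) = - \frac{1}{55} - - \frac{33649}{144839} = - \frac{1}{55} + \frac{33649}{144839} = \frac{1705856}{7966145}$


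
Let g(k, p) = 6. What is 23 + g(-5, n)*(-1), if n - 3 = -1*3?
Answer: 17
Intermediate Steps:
n = 0 (n = 3 - 1*3 = 3 - 3 = 0)
23 + g(-5, n)*(-1) = 23 + 6*(-1) = 23 - 6 = 17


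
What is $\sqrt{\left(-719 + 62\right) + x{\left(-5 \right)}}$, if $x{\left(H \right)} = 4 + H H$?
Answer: $2 i \sqrt{157} \approx 25.06 i$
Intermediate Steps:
$x{\left(H \right)} = 4 + H^{2}$
$\sqrt{\left(-719 + 62\right) + x{\left(-5 \right)}} = \sqrt{\left(-719 + 62\right) + \left(4 + \left(-5\right)^{2}\right)} = \sqrt{-657 + \left(4 + 25\right)} = \sqrt{-657 + 29} = \sqrt{-628} = 2 i \sqrt{157}$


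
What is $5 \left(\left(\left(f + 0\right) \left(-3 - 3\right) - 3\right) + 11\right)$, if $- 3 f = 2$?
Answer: $60$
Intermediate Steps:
$f = - \frac{2}{3}$ ($f = \left(- \frac{1}{3}\right) 2 = - \frac{2}{3} \approx -0.66667$)
$5 \left(\left(\left(f + 0\right) \left(-3 - 3\right) - 3\right) + 11\right) = 5 \left(\left(\left(- \frac{2}{3} + 0\right) \left(-3 - 3\right) - 3\right) + 11\right) = 5 \left(\left(\left(- \frac{2}{3}\right) \left(-6\right) - 3\right) + 11\right) = 5 \left(\left(4 - 3\right) + 11\right) = 5 \left(1 + 11\right) = 5 \cdot 12 = 60$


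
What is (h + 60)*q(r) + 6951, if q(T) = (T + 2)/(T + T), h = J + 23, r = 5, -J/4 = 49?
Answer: 68719/10 ≈ 6871.9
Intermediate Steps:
J = -196 (J = -4*49 = -196)
h = -173 (h = -196 + 23 = -173)
q(T) = (2 + T)/(2*T) (q(T) = (2 + T)/((2*T)) = (2 + T)*(1/(2*T)) = (2 + T)/(2*T))
(h + 60)*q(r) + 6951 = (-173 + 60)*((½)*(2 + 5)/5) + 6951 = -113*7/(2*5) + 6951 = -113*7/10 + 6951 = -791/10 + 6951 = 68719/10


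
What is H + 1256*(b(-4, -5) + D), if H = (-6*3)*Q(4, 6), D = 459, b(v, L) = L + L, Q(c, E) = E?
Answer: 563836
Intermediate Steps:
b(v, L) = 2*L
H = -108 (H = -6*3*6 = -18*6 = -108)
H + 1256*(b(-4, -5) + D) = -108 + 1256*(2*(-5) + 459) = -108 + 1256*(-10 + 459) = -108 + 1256*449 = -108 + 563944 = 563836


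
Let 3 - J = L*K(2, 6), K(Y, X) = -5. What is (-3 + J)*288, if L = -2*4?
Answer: -11520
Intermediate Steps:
L = -8
J = -37 (J = 3 - (-8)*(-5) = 3 - 1*40 = 3 - 40 = -37)
(-3 + J)*288 = (-3 - 37)*288 = -40*288 = -11520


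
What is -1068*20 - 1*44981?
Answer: -66341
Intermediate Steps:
-1068*20 - 1*44981 = -21360 - 44981 = -66341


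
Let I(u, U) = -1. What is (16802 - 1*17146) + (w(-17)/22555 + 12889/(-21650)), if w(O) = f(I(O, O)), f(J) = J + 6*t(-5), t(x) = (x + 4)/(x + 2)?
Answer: -33654261549/97663150 ≈ -344.60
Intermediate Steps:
t(x) = (4 + x)/(2 + x)
f(J) = 2 + J (f(J) = J + 6*((4 - 5)/(2 - 5)) = J + 6*(-1/(-3)) = J + 6*(-⅓*(-1)) = J + 6*(⅓) = J + 2 = 2 + J)
w(O) = 1 (w(O) = 2 - 1 = 1)
(16802 - 1*17146) + (w(-17)/22555 + 12889/(-21650)) = (16802 - 1*17146) + (1/22555 + 12889/(-21650)) = (16802 - 17146) + (1*(1/22555) + 12889*(-1/21650)) = -344 + (1/22555 - 12889/21650) = -344 - 58137949/97663150 = -33654261549/97663150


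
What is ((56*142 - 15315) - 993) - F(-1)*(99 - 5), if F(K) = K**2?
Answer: -8450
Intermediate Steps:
((56*142 - 15315) - 993) - F(-1)*(99 - 5) = ((56*142 - 15315) - 993) - (-1)**2*(99 - 5) = ((7952 - 15315) - 993) - 94 = (-7363 - 993) - 1*94 = -8356 - 94 = -8450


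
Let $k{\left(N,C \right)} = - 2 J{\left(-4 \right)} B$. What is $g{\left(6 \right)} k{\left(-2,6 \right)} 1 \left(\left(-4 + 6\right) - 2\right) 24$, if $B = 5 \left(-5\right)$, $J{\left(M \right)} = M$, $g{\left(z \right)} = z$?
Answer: $0$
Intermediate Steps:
$B = -25$
$k{\left(N,C \right)} = -200$ ($k{\left(N,C \right)} = \left(-2\right) \left(-4\right) \left(-25\right) = 8 \left(-25\right) = -200$)
$g{\left(6 \right)} k{\left(-2,6 \right)} 1 \left(\left(-4 + 6\right) - 2\right) 24 = 6 \left(-200\right) 1 \left(\left(-4 + 6\right) - 2\right) 24 = 6 \left(- 200 \left(2 - 2\right)\right) 24 = 6 \left(\left(-200\right) 0\right) 24 = 6 \cdot 0 \cdot 24 = 0 \cdot 24 = 0$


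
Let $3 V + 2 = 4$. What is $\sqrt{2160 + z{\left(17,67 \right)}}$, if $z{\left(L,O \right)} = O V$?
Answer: $\frac{\sqrt{19842}}{3} \approx 46.954$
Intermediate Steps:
$V = \frac{2}{3}$ ($V = - \frac{2}{3} + \frac{1}{3} \cdot 4 = - \frac{2}{3} + \frac{4}{3} = \frac{2}{3} \approx 0.66667$)
$z{\left(L,O \right)} = \frac{2 O}{3}$ ($z{\left(L,O \right)} = O \frac{2}{3} = \frac{2 O}{3}$)
$\sqrt{2160 + z{\left(17,67 \right)}} = \sqrt{2160 + \frac{2}{3} \cdot 67} = \sqrt{2160 + \frac{134}{3}} = \sqrt{\frac{6614}{3}} = \frac{\sqrt{19842}}{3}$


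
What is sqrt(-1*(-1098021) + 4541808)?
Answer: sqrt(5639829) ≈ 2374.8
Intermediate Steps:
sqrt(-1*(-1098021) + 4541808) = sqrt(1098021 + 4541808) = sqrt(5639829)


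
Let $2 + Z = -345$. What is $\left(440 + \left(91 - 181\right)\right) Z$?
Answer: $-121450$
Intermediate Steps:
$Z = -347$ ($Z = -2 - 345 = -347$)
$\left(440 + \left(91 - 181\right)\right) Z = \left(440 + \left(91 - 181\right)\right) \left(-347\right) = \left(440 - 90\right) \left(-347\right) = 350 \left(-347\right) = -121450$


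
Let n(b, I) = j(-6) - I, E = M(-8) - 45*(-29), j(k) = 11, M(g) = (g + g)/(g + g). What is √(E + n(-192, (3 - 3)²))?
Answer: √1317 ≈ 36.290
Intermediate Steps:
M(g) = 1 (M(g) = (2*g)/((2*g)) = (2*g)*(1/(2*g)) = 1)
E = 1306 (E = 1 - 45*(-29) = 1 + 1305 = 1306)
n(b, I) = 11 - I
√(E + n(-192, (3 - 3)²)) = √(1306 + (11 - (3 - 3)²)) = √(1306 + (11 - 1*0²)) = √(1306 + (11 - 1*0)) = √(1306 + (11 + 0)) = √(1306 + 11) = √1317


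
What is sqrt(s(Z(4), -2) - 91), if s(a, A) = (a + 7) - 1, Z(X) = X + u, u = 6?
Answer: 5*I*sqrt(3) ≈ 8.6602*I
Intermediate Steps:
Z(X) = 6 + X (Z(X) = X + 6 = 6 + X)
s(a, A) = 6 + a (s(a, A) = (7 + a) - 1 = 6 + a)
sqrt(s(Z(4), -2) - 91) = sqrt((6 + (6 + 4)) - 91) = sqrt((6 + 10) - 91) = sqrt(16 - 91) = sqrt(-75) = 5*I*sqrt(3)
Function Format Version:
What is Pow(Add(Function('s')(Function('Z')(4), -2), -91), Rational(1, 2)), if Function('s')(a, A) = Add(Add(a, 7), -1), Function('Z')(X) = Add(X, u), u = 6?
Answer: Mul(5, I, Pow(3, Rational(1, 2))) ≈ Mul(8.6602, I)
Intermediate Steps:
Function('Z')(X) = Add(6, X) (Function('Z')(X) = Add(X, 6) = Add(6, X))
Function('s')(a, A) = Add(6, a) (Function('s')(a, A) = Add(Add(7, a), -1) = Add(6, a))
Pow(Add(Function('s')(Function('Z')(4), -2), -91), Rational(1, 2)) = Pow(Add(Add(6, Add(6, 4)), -91), Rational(1, 2)) = Pow(Add(Add(6, 10), -91), Rational(1, 2)) = Pow(Add(16, -91), Rational(1, 2)) = Pow(-75, Rational(1, 2)) = Mul(5, I, Pow(3, Rational(1, 2)))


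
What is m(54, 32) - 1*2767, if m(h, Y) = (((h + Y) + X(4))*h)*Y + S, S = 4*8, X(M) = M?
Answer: 152785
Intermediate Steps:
S = 32
m(h, Y) = 32 + Y*h*(4 + Y + h) (m(h, Y) = (((h + Y) + 4)*h)*Y + 32 = (((Y + h) + 4)*h)*Y + 32 = ((4 + Y + h)*h)*Y + 32 = (h*(4 + Y + h))*Y + 32 = Y*h*(4 + Y + h) + 32 = 32 + Y*h*(4 + Y + h))
m(54, 32) - 1*2767 = (32 + 32*54**2 + 54*32**2 + 4*32*54) - 1*2767 = (32 + 32*2916 + 54*1024 + 6912) - 2767 = (32 + 93312 + 55296 + 6912) - 2767 = 155552 - 2767 = 152785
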